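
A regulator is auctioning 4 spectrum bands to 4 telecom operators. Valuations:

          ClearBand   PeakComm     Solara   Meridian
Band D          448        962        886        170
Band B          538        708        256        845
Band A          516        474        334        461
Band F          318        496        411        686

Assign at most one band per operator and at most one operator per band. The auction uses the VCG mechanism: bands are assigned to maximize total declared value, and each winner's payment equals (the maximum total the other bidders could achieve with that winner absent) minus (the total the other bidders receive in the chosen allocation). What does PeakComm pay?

PeakComm pays $159M.

Efficient allocation: ClearBand→Band A ($516M), PeakComm→Band B ($708M), Solara→Band D ($886M), Meridian→Band F ($686M); total welfare W = $2796M.
PeakComm receives Band B at value $708M, so the others get W − 708 = $2088M.
Without PeakComm: best allocation of the remaining 3 bidders over all 4 bands is ClearBand→Band A ($516M), Solara→Band D ($886M), Meridian→Band B ($845M), total $2247M.
VCG payment = (others' best without PeakComm) − (others' welfare with PeakComm) = 2247 − 2088 = $159M.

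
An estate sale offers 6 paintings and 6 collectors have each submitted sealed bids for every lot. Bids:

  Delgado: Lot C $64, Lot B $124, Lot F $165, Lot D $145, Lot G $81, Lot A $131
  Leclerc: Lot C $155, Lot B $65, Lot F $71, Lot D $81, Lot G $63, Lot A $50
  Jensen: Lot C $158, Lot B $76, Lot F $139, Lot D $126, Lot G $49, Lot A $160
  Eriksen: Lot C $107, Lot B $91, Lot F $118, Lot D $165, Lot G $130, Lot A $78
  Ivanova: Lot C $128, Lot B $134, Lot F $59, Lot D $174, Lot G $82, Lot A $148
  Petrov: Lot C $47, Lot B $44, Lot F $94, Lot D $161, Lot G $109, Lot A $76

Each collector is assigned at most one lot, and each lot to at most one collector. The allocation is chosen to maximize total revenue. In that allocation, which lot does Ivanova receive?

This is a one-to-one assignment (maximum-weight bipartite matching).
Optimal: Delgado→Lot F ($165), Leclerc→Lot C ($155), Jensen→Lot A ($160), Eriksen→Lot G ($130), Ivanova→Lot B ($134), Petrov→Lot D ($161) — total 165+155+160+130+134+161 = $905.
Row-greedy (each collector in turn takes its best remaining lot) gives $888, worse by 17.
Next-best assignment: Delgado→Lot F, Leclerc→Lot C, Jensen→Lot A, Eriksen→Lot D, Ivanova→Lot B, Petrov→Lot G = $888.
No other one-to-one assignment exceeds $905.
Ivanova's own top lot is Lot D ($174), but forcing Ivanova→Lot D and reassigning the rest optimally gives only $854 — worse by 51.

Ivanova receives Lot B.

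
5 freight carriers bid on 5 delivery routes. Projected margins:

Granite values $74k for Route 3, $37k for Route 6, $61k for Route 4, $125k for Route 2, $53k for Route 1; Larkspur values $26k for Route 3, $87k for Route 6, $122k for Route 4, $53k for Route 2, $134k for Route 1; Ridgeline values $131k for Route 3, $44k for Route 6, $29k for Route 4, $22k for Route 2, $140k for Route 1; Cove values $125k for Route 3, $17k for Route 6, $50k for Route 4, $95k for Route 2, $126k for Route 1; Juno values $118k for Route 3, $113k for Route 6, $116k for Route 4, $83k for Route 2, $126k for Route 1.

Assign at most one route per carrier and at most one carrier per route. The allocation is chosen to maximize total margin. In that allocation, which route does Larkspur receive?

Optimal: Granite→Route 2 ($125k), Larkspur→Route 4 ($122k), Ridgeline→Route 1 ($140k), Cove→Route 3 ($125k), Juno→Route 6 ($113k) — total 125+122+140+125+113 = $625k.
Column-greedy (each route in turn goes to its best remaining carrier) gives $617k, worse by 8.
No other one-to-one assignment exceeds $625k.
Larkspur's own top route is Route 1 ($134k), but forcing Larkspur→Route 1 and reassigning the rest optimally gives only $553k — worse by 72.

Larkspur receives Route 4.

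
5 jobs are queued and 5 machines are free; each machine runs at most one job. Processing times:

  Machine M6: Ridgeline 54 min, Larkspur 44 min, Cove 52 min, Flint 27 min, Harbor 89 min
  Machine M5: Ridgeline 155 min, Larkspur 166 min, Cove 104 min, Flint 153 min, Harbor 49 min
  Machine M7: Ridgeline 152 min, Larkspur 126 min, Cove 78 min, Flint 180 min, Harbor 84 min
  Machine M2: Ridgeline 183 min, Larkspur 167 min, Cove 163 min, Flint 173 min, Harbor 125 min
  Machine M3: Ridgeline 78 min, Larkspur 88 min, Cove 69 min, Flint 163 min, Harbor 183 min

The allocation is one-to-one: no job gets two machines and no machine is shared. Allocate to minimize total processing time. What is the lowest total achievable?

Min total: 399 min

Treat this as an assignment problem: match each job to one machine.
Optimal: Ridgeline→Machine M3 (78 min), Larkspur→Machine M2 (167 min), Cove→Machine M7 (78 min), Flint→Machine M6 (27 min), Harbor→Machine M5 (49 min) — total 78+167+78+27+49 = 399 min.
Min-entry greedy (repeatedly take the single cheapest remaining cell) gives 454 min, worse by 55.
Next-best assignment: Ridgeline→Machine M3, Larkspur→Machine M6, Cove→Machine M7, Flint→Machine M2, Harbor→Machine M5 = 422 min.
Swapping Flint↔Cove (Flint→Machine M7 180 min, Cove→Machine M6 52 min) adds 127.
No other one-to-one assignment undercuts 399 min.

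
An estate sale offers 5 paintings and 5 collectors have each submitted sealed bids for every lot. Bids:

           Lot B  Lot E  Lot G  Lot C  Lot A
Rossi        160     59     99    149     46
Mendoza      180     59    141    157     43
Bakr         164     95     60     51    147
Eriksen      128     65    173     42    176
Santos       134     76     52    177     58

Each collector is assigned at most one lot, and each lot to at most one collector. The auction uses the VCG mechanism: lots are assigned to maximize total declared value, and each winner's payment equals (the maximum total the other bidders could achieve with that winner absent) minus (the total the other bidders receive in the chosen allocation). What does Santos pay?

Santos pays $77.

Efficient allocation: Rossi→Lot B ($160), Mendoza→Lot G ($141), Bakr→Lot E ($95), Eriksen→Lot A ($176), Santos→Lot C ($177); total welfare W = $749.
Santos receives Lot C at value $177, so the others get W − 177 = $572.
Without Santos: best allocation of the remaining 4 bidders over all 5 lots is Rossi→Lot C ($149), Mendoza→Lot B ($180), Bakr→Lot A ($147), Eriksen→Lot G ($173), total $649.
VCG payment = (others' best without Santos) − (others' welfare with Santos) = 649 − 572 = $77.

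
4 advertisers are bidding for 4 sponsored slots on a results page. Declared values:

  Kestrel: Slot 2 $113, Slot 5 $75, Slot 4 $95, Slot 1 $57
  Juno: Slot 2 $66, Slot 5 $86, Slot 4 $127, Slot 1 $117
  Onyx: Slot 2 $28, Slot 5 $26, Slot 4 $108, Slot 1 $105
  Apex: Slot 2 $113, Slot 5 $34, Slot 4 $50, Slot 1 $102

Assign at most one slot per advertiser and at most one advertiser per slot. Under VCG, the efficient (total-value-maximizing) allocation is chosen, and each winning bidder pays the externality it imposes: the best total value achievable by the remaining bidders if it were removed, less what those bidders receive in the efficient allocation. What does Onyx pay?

Onyx pays $27.

Efficient allocation: Kestrel→Slot 5 ($75), Juno→Slot 4 ($127), Onyx→Slot 1 ($105), Apex→Slot 2 ($113); total welfare W = $420.
Onyx receives Slot 1 at value $105, so the others get W − 105 = $315.
Without Onyx: best allocation of the remaining 3 bidders over all 4 slots is Kestrel→Slot 2 ($113), Juno→Slot 4 ($127), Apex→Slot 1 ($102), total $342.
VCG payment = (others' best without Onyx) − (others' welfare with Onyx) = 342 − 315 = $27.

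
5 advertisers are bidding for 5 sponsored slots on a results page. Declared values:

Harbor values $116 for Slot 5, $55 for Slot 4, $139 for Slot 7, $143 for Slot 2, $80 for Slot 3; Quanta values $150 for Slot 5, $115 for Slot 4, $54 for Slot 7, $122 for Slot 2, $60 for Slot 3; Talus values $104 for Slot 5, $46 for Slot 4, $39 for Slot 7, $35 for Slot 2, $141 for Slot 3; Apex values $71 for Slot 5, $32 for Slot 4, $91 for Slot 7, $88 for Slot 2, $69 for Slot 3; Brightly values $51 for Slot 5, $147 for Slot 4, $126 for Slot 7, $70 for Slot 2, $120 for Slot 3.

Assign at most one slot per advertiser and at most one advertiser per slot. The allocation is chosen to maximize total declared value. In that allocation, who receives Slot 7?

This is the linear assignment problem.
Optimal: Harbor→Slot 2 ($143), Quanta→Slot 5 ($150), Talus→Slot 3 ($141), Apex→Slot 7 ($91), Brightly→Slot 4 ($147) — total 143+150+141+91+147 = $672.
Column-greedy (each slot in turn goes to its best remaining advertiser) gives $665, worse by 7.
Next-best assignment: Harbor→Slot 7, Quanta→Slot 5, Talus→Slot 3, Apex→Slot 2, Brightly→Slot 4 = $665.
Swapping Quanta↔Talus (Quanta→Slot 3 $60, Talus→Slot 5 $104) loses 127.

Apex receives Slot 7.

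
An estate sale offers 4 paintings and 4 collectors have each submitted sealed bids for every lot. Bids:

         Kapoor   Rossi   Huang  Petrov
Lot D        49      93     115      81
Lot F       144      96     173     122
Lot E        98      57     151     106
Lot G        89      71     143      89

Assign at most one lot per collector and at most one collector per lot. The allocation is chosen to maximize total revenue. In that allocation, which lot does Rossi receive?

Optimal: Kapoor→Lot F ($144), Rossi→Lot D ($93), Huang→Lot G ($143), Petrov→Lot E ($106) — total 144+93+143+106 = $486.
Column-greedy (each lot in turn goes to its best remaining collector) gives $436, worse by 50.
Swapping Kapoor↔Rossi (Kapoor→Lot D $49, Rossi→Lot F $96) loses 92.
Every other assignment is strictly worse.
Rossi's own top lot is Lot F ($96), but forcing Rossi→Lot F and reassigning the rest optimally gives only $418 — worse by 68.

Rossi receives Lot D.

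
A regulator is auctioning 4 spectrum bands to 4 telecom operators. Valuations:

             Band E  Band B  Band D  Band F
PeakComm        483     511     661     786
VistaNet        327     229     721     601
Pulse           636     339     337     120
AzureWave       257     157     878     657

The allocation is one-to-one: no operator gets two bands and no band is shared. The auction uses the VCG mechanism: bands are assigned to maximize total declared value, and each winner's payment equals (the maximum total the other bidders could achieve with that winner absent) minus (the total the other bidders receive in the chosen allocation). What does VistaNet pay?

Efficient allocation: PeakComm→Band B ($511M), VistaNet→Band F ($601M), Pulse→Band E ($636M), AzureWave→Band D ($878M); total welfare W = $2626M.
VistaNet receives Band F at value $601M, so the others get W − 601 = $2025M.
Without VistaNet: best allocation of the remaining 3 bidders over all 4 bands is PeakComm→Band F ($786M), Pulse→Band E ($636M), AzureWave→Band D ($878M), total $2300M.
VCG payment = (others' best without VistaNet) − (others' welfare with VistaNet) = 2300 − 2025 = $275M.

VistaNet pays $275M.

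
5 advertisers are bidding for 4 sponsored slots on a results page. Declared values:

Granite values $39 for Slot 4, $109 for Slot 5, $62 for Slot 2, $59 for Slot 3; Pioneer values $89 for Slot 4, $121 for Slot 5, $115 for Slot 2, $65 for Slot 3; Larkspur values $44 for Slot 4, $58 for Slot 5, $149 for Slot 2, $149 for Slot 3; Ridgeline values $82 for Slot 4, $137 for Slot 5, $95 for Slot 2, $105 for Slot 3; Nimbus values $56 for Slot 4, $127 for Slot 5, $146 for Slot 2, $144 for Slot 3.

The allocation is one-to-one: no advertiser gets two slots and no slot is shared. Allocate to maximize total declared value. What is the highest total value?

Maximum total: $521

This is the linear assignment problem.
Optimal: Pioneer→Slot 4 ($89), Ridgeline→Slot 5 ($137), Nimbus→Slot 2 ($146), Larkspur→Slot 3 ($149) — total 89+137+146+149 = $521.
Row-greedy (each advertiser in turn takes its best remaining slot) gives $455, worse by 66.
Checked against all permutations: $521 is optimal.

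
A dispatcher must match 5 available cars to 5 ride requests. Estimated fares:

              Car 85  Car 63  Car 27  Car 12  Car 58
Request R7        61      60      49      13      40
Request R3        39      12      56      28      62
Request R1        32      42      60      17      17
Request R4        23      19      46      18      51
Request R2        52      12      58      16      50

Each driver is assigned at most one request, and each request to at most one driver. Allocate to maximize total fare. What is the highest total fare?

This is the linear assignment problem.
Optimal: Car 85→Request R2 ($52), Car 63→Request R7 ($60), Car 27→Request R1 ($60), Car 12→Request R4 ($18), Car 58→Request R3 ($62) — total 52+60+60+18+62 = $252.
Max-entry greedy (repeatedly take the single best remaining cell) gives $218, worse by 34.
Swapping Car 63↔Car 85 (Car 63→Request R2 $12, Car 85→Request R7 $61) loses 39.
Checked against all permutations: $252 is optimal.

Maximum total: $252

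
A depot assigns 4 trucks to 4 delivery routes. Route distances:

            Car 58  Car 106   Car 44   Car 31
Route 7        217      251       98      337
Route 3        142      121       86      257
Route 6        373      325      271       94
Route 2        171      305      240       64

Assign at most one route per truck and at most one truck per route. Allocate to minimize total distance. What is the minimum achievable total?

Minimum total: 484 km

Optimal: Car 58→Route 2 (171 km), Car 106→Route 3 (121 km), Car 44→Route 7 (98 km), Car 31→Route 6 (94 km) — total 171+121+98+94 = 484 km.
Min-entry greedy (repeatedly take the single cheapest remaining cell) gives 692 km, worse by 208.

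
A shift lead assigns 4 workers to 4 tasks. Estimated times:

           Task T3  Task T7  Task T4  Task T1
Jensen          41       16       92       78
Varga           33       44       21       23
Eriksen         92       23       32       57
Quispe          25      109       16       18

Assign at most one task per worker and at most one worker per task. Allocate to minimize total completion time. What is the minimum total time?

Minimum total: 96 min

Optimal: Jensen→Task T7 (16 min), Varga→Task T1 (23 min), Eriksen→Task T4 (32 min), Quispe→Task T3 (25 min) — total 16+23+32+25 = 96 min.
Row-greedy (each worker in turn takes its cheapest remaining task) gives 119 min, worse by 23.
Next-best assignment: Jensen→Task T7, Varga→Task T3, Eriksen→Task T4, Quispe→Task T1 = 99 min.
Swapping Varga↔Eriksen (Varga→Task T4 21 min, Eriksen→Task T1 57 min) adds 23.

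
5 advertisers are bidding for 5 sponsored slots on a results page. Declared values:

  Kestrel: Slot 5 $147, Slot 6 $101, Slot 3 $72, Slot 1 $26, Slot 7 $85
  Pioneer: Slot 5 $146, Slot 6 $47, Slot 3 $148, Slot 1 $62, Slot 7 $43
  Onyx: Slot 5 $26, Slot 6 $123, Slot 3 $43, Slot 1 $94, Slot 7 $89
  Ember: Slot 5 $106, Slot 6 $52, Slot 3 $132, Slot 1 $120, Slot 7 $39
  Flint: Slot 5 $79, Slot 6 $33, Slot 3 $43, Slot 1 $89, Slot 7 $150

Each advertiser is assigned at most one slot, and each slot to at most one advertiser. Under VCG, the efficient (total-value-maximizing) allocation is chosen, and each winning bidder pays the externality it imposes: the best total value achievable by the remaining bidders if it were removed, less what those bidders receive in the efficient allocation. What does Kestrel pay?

Efficient allocation: Kestrel→Slot 5 ($147), Pioneer→Slot 3 ($148), Onyx→Slot 6 ($123), Ember→Slot 1 ($120), Flint→Slot 7 ($150); total welfare W = $688.
Kestrel receives Slot 5 at value $147, so the others get W − 147 = $541.
Without Kestrel: best allocation of the remaining 4 bidders over all 5 slots is Pioneer→Slot 5 ($146), Onyx→Slot 6 ($123), Ember→Slot 3 ($132), Flint→Slot 7 ($150), total $551.
VCG payment = (others' best without Kestrel) − (others' welfare with Kestrel) = 551 − 541 = $10.

Kestrel pays $10.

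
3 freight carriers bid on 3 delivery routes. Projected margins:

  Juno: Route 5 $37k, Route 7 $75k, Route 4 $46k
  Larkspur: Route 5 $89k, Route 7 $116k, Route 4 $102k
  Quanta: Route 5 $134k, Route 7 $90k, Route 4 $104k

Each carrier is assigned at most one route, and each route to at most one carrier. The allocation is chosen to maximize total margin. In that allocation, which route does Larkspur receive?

Optimal: Juno→Route 7 ($75k), Larkspur→Route 4 ($102k), Quanta→Route 5 ($134k) — total 75+102+134 = $311k.
Max-entry greedy (repeatedly take the single best remaining cell) gives $296k, worse by 15.
Next-best assignment: Juno→Route 4, Larkspur→Route 7, Quanta→Route 5 = $296k.
Larkspur's own top route is Route 7 ($116k), but forcing Larkspur→Route 7 and reassigning the rest optimally gives only $296k — worse by 15.

Larkspur receives Route 4.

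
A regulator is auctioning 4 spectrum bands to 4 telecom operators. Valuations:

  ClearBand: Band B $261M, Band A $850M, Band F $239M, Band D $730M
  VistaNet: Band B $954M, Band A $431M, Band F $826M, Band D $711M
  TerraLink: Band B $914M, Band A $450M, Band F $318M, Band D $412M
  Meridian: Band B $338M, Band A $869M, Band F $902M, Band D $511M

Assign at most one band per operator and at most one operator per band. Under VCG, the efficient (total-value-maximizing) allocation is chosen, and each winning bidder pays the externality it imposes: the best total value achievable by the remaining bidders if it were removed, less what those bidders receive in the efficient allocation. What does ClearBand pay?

Efficient allocation: ClearBand→Band A ($850M), VistaNet→Band D ($711M), TerraLink→Band B ($914M), Meridian→Band F ($902M); total welfare W = $3377M.
ClearBand receives Band A at value $850M, so the others get W − 850 = $2527M.
Without ClearBand: best allocation of the remaining 3 bidders over all 4 bands is VistaNet→Band F ($826M), TerraLink→Band B ($914M), Meridian→Band A ($869M), total $2609M.
VCG payment = (others' best without ClearBand) − (others' welfare with ClearBand) = 2609 − 2527 = $82M.

ClearBand pays $82M.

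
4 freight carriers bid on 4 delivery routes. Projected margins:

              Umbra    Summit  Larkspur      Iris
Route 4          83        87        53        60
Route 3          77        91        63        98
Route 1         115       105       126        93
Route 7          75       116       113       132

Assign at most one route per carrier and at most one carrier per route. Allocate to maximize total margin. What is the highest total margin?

Optimal: Umbra→Route 4 ($83k), Summit→Route 3 ($91k), Larkspur→Route 1 ($126k), Iris→Route 7 ($132k) — total 83+91+126+132 = $432k.
Column-greedy (each route in turn goes to its best remaining carrier) gives $386k, worse by 46.
Every other assignment is strictly worse.

Max total: $432k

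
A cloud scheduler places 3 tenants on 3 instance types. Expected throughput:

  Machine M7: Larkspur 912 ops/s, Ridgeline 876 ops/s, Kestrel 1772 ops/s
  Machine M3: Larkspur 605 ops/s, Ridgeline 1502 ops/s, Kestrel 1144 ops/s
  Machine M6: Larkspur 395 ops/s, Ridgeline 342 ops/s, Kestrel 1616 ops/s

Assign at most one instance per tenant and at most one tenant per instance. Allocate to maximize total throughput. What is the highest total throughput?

Max total: 4030 ops/s

Optimal: Larkspur→Machine M7 (912 ops/s), Ridgeline→Machine M3 (1502 ops/s), Kestrel→Machine M6 (1616 ops/s) — total 912+1502+1616 = 4030 ops/s.
Max-entry greedy (repeatedly take the single best remaining cell) gives 3669 ops/s, worse by 361.
Next-best assignment: Larkspur→Machine M6, Ridgeline→Machine M3, Kestrel→Machine M7 = 3669 ops/s.
Swapping Kestrel↔Larkspur (Kestrel→Machine M7 1772 ops/s, Larkspur→Machine M6 395 ops/s) loses 361.
Every other assignment is strictly worse.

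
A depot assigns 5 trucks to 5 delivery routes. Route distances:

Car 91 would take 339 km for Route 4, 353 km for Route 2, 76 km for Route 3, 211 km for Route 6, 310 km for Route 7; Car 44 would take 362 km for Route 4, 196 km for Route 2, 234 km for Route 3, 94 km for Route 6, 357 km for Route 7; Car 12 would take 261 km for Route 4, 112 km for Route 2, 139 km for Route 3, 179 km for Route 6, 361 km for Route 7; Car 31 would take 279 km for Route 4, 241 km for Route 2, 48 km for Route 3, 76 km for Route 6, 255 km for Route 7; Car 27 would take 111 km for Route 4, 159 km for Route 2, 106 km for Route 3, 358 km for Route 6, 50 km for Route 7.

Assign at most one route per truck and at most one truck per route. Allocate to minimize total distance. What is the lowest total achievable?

This is a one-to-one assignment (minimum-cost bipartite matching).
Optimal: Car 91→Route 3 (76 km), Car 44→Route 6 (94 km), Car 12→Route 2 (112 km), Car 31→Route 4 (279 km), Car 27→Route 7 (50 km) — total 76+94+112+279+50 = 611 km.
Row-greedy (each truck in turn takes its cheapest remaining route) gives 648 km, worse by 37.
Every other assignment is strictly worse.

Min total: 611 km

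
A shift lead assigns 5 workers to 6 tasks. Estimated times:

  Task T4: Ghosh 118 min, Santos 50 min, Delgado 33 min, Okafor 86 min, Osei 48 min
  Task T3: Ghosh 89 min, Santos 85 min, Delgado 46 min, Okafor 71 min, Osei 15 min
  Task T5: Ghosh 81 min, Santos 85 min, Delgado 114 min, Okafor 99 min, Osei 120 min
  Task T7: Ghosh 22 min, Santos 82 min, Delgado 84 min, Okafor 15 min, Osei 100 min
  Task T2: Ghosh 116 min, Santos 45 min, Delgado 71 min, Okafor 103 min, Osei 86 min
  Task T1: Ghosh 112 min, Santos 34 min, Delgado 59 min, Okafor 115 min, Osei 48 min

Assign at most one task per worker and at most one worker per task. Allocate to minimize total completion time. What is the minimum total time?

Optimal: Ghosh→Task T5 (81 min), Santos→Task T1 (34 min), Delgado→Task T4 (33 min), Okafor→Task T7 (15 min), Osei→Task T3 (15 min) — total 81+34+33+15+15 = 178 min.
Row-greedy (each worker in turn takes its cheapest remaining task) gives 246 min, worse by 68.
Next-best assignment: Ghosh→Task T5, Santos→Task T2, Delgado→Task T4, Okafor→Task T7, Osei→Task T3 = 189 min.
Every other assignment is strictly worse.

Minimum total: 178 min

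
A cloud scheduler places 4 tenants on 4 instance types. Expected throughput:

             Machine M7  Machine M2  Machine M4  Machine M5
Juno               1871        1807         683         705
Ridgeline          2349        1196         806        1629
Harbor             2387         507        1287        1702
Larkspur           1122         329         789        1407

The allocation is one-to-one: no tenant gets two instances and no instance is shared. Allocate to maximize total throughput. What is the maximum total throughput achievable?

Maximum total: 6850 ops/s

This is the linear assignment problem.
Optimal: Juno→Machine M2 (1807 ops/s), Ridgeline→Machine M7 (2349 ops/s), Harbor→Machine M4 (1287 ops/s), Larkspur→Machine M5 (1407 ops/s) — total 1807+2349+1287+1407 = 6850 ops/s.
Column-greedy (each instance in turn goes to its best remaining tenant) gives 6407 ops/s, worse by 443.
Next-best assignment: Juno→Machine M2, Ridgeline→Machine M7, Harbor→Machine M5, Larkspur→Machine M4 = 6647 ops/s.
Swapping Harbor↔Juno (Harbor→Machine M2 507 ops/s, Juno→Machine M4 683 ops/s) loses 1904.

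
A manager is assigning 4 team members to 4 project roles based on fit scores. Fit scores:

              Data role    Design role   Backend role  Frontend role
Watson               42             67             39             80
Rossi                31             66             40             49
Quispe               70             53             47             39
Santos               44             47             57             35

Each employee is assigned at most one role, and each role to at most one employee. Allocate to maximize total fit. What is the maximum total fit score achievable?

Max total: 273 pts

Treat this as an assignment problem: match each employee to one role.
Optimal: Watson→Frontend role (80 pts), Rossi→Design role (66 pts), Quispe→Data role (70 pts), Santos→Backend role (57 pts) — total 80+66+70+57 = 273 pts.
Column-greedy (each role in turn goes to its best remaining employee) gives 243 pts, worse by 30.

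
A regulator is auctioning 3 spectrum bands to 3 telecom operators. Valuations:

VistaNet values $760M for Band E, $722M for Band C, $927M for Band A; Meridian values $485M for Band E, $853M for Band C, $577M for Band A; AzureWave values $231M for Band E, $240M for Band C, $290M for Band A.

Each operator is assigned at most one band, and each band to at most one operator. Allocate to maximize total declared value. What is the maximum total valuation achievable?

Treat this as an assignment problem: match each operator to one band.
Optimal: VistaNet→Band A ($927M), Meridian→Band C ($853M), AzureWave→Band E ($231M) — total 927+853+231 = $2011M.
Column-greedy (each band in turn goes to its best remaining operator) gives $1903M, worse by 108.
Swapping AzureWave↔VistaNet (AzureWave→Band A $290M, VistaNet→Band E $760M) loses 108.

Maximum total: $2011M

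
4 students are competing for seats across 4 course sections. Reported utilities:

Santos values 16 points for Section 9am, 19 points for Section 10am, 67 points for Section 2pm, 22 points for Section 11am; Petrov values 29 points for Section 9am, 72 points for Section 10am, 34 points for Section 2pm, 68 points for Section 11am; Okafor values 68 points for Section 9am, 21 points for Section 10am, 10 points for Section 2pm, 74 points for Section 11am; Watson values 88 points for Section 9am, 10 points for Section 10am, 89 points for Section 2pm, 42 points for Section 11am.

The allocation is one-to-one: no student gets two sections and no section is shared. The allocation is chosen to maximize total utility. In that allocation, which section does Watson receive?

Watson receives Section 9am.

This is a one-to-one assignment (maximum-weight bipartite matching).
Optimal: Santos→Section 2pm (67 points), Petrov→Section 10am (72 points), Okafor→Section 11am (74 points), Watson→Section 9am (88 points) — total 67+72+74+88 = 301 points.
Max-entry greedy (repeatedly take the single best remaining cell) gives 251 points, worse by 50.
Next-best assignment: Santos→Section 9am, Petrov→Section 10am, Okafor→Section 11am, Watson→Section 2pm = 251 points.
Watson's own top section is Section 2pm (89 points), but forcing Watson→Section 2pm and reassigning the rest optimally gives only 251 points — worse by 50.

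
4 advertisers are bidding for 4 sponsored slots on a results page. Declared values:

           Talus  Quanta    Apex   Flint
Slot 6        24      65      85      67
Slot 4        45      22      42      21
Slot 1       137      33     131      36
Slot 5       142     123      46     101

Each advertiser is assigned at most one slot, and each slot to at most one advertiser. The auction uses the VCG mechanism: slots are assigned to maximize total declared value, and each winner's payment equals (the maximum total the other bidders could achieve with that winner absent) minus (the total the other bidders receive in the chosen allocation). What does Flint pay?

Efficient allocation: Talus→Slot 1 ($137), Quanta→Slot 5 ($123), Apex→Slot 4 ($42), Flint→Slot 6 ($67); total welfare W = $369.
Flint receives Slot 6 at value $67, so the others get W − 67 = $302.
Without Flint: best allocation of the remaining 3 bidders over all 4 slots is Talus→Slot 1 ($137), Quanta→Slot 5 ($123), Apex→Slot 6 ($85), total $345.
VCG payment = (others' best without Flint) − (others' welfare with Flint) = 345 − 302 = $43.

Flint pays $43.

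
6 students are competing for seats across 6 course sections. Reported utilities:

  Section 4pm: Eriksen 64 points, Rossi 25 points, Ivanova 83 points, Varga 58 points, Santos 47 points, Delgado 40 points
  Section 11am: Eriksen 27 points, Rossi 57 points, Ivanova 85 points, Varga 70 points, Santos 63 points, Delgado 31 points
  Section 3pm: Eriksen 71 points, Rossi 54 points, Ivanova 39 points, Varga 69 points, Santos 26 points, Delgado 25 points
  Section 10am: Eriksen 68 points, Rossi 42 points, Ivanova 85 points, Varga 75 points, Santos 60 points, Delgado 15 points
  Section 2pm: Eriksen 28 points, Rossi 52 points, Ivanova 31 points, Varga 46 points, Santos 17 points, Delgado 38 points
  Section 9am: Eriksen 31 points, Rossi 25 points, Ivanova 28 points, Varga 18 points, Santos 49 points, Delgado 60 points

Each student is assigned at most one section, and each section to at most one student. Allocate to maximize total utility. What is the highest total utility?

Maximum total: 404 points

Optimal: Eriksen→Section 3pm (71 points), Rossi→Section 2pm (52 points), Ivanova→Section 4pm (83 points), Varga→Section 10am (75 points), Santos→Section 11am (63 points), Delgado→Section 9am (60 points) — total 71+52+83+75+63+60 = 404 points.
Max-entry greedy (repeatedly take the single best remaining cell) gives 390 points, worse by 14.
Next-best assignment: Eriksen→Section 3pm, Rossi→Section 2pm, Ivanova→Section 4pm, Varga→Section 11am, Santos→Section 10am, Delgado→Section 9am = 396 points.
Swapping Eriksen↔Santos (Eriksen→Section 11am 27 points, Santos→Section 3pm 26 points) loses 81.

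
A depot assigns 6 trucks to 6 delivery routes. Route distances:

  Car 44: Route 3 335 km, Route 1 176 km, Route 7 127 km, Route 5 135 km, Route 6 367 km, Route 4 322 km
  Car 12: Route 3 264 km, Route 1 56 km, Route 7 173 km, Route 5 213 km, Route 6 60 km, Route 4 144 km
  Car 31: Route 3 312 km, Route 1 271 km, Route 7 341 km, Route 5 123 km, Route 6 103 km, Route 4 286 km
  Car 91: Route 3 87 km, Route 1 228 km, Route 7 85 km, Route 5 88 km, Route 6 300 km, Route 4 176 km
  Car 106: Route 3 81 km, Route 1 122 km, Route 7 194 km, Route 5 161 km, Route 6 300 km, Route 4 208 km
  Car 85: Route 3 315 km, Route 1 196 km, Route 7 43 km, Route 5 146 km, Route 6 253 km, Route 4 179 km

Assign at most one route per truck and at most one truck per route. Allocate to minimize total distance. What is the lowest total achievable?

Minimum total: 594 km

Optimal: Car 44→Route 5 (135 km), Car 12→Route 1 (56 km), Car 31→Route 6 (103 km), Car 91→Route 4 (176 km), Car 106→Route 3 (81 km), Car 85→Route 7 (43 km) — total 135+56+103+176+81+43 = 594 km.
Column-greedy (each route in turn goes to its cheapest remaining truck) gives 693 km, worse by 99.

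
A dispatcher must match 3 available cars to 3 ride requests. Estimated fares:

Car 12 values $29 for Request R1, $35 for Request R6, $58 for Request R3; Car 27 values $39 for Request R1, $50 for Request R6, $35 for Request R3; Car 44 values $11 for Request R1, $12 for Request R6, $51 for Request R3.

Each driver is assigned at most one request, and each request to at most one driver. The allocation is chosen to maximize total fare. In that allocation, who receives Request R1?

Car 12 receives Request R1.

Optimal: Car 12→Request R1 ($29), Car 27→Request R6 ($50), Car 44→Request R3 ($51) — total 29+50+51 = $130.
Max-entry greedy (repeatedly take the single best remaining cell) gives $119, worse by 11.
Next-best assignment: Car 12→Request R6, Car 27→Request R1, Car 44→Request R3 = $125.
Swapping Car 12↔Car 44 (Car 12→Request R3 $58, Car 44→Request R1 $11) loses 11.
Every other assignment is strictly worse.
Car 12's own top request is Request R3 ($58), but forcing Car 12→Request R3 and reassigning the rest optimally gives only $119 — worse by 11.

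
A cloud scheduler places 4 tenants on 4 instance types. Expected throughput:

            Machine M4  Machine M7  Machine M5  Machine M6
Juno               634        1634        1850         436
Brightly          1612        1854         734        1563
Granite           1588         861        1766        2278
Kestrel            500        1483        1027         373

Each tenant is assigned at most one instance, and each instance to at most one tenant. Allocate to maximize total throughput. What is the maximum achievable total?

Optimal: Juno→Machine M5 (1850 ops/s), Brightly→Machine M4 (1612 ops/s), Granite→Machine M6 (2278 ops/s), Kestrel→Machine M7 (1483 ops/s) — total 1850+1612+2278+1483 = 7223 ops/s.
Column-greedy (each instance in turn goes to its best remaining tenant) gives 5385 ops/s, worse by 1838.
Swapping Granite↔Brightly (Granite→Machine M4 1588 ops/s, Brightly→Machine M6 1563 ops/s) loses 739.
Every other assignment is strictly worse.

Max total: 7223 ops/s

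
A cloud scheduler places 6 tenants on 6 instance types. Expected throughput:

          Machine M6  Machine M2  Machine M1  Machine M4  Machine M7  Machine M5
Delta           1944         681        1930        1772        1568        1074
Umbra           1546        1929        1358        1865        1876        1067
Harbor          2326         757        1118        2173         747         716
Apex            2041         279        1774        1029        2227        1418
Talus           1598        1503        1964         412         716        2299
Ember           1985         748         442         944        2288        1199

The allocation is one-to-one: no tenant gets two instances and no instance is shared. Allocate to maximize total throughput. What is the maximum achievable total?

Optimal: Delta→Machine M1 (1930 ops/s), Umbra→Machine M2 (1929 ops/s), Harbor→Machine M4 (2173 ops/s), Apex→Machine M6 (2041 ops/s), Talus→Machine M5 (2299 ops/s), Ember→Machine M7 (2288 ops/s) — total 1930+1929+2173+2041+2299+2288 = 12660 ops/s.
Column-greedy (each instance in turn goes to its best remaining tenant) gives 11697 ops/s, worse by 963.

Max total: 12660 ops/s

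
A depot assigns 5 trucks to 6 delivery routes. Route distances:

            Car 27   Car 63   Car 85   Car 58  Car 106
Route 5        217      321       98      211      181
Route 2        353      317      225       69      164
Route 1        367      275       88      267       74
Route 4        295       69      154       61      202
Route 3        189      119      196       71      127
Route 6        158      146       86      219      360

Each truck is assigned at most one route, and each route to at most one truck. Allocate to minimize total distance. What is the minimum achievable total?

Optimal: Car 27→Route 6 (158 km), Car 63→Route 4 (69 km), Car 85→Route 5 (98 km), Car 58→Route 2 (69 km), Car 106→Route 1 (74 km) — total 158+69+98+69+74 = 468 km.
Min-entry greedy (repeatedly take the single cheapest remaining cell) gives 557 km, worse by 89.
No other one-to-one assignment undercuts 468 km.

Min total: 468 km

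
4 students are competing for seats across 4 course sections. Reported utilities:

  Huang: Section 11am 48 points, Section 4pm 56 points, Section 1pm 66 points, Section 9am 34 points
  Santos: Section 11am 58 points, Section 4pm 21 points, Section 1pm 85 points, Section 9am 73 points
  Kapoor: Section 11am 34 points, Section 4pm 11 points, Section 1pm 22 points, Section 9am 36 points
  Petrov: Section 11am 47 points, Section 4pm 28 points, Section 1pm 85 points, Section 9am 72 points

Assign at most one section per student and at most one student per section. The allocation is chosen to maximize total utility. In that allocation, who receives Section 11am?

Treat this as an assignment problem: match each student to one section.
Optimal: Huang→Section 4pm (56 points), Santos→Section 9am (73 points), Kapoor→Section 11am (34 points), Petrov→Section 1pm (85 points) — total 56+73+34+85 = 248 points.
Kapoor's own top section is Section 9am (36 points), but forcing Kapoor→Section 9am and reassigning the rest optimally gives only 235 points — worse by 13.

Kapoor receives Section 11am.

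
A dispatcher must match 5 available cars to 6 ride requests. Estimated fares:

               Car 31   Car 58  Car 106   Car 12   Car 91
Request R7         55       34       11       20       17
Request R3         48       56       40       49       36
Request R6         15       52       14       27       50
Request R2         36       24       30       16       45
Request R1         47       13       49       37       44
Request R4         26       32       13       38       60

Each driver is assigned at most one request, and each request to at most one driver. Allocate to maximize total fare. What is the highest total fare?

Treat this as an assignment problem: match each driver to one request.
Optimal: Car 31→Request R7 ($55), Car 58→Request R6 ($52), Car 106→Request R1 ($49), Car 12→Request R3 ($49), Car 91→Request R4 ($60) — total 55+52+49+49+60 = $265.
Column-greedy (each request in turn goes to its best remaining driver) gives $228, worse by 37.
Next-best assignment: Car 31→Request R7, Car 58→Request R6, Car 106→Request R1, Car 12→Request R3, Car 91→Request R2 = $250.
Checked against all permutations: $265 is optimal.

Max total: $265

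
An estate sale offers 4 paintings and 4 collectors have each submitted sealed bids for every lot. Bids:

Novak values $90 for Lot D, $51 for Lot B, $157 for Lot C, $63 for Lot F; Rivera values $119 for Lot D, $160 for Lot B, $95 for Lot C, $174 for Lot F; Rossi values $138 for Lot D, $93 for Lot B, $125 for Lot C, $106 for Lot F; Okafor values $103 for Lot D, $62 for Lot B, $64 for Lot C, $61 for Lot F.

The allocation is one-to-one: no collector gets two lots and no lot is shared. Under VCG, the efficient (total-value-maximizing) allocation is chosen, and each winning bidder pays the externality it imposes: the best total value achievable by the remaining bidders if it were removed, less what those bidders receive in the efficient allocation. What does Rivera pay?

Rivera pays $9.

Efficient allocation: Novak→Lot C ($157), Rivera→Lot F ($174), Rossi→Lot D ($138), Okafor→Lot B ($62); total welfare W = $531.
Rivera receives Lot F at value $174, so the others get W − 174 = $357.
Without Rivera: best allocation of the remaining 3 bidders over all 4 lots is Novak→Lot C ($157), Rossi→Lot F ($106), Okafor→Lot D ($103), total $366.
VCG payment = (others' best without Rivera) − (others' welfare with Rivera) = 366 − 357 = $9.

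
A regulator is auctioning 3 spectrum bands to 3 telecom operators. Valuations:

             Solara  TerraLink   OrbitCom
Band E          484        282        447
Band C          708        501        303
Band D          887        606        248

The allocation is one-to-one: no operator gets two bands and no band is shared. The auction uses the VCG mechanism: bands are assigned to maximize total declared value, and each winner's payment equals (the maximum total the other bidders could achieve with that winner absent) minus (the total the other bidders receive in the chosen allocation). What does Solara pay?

Solara pays $105M.

Efficient allocation: Solara→Band D ($887M), TerraLink→Band C ($501M), OrbitCom→Band E ($447M); total welfare W = $1835M.
Solara receives Band D at value $887M, so the others get W − 887 = $948M.
Without Solara: best allocation of the remaining 2 bidders over all 3 bands is TerraLink→Band D ($606M), OrbitCom→Band E ($447M), total $1053M.
VCG payment = (others' best without Solara) − (others' welfare with Solara) = 1053 − 948 = $105M.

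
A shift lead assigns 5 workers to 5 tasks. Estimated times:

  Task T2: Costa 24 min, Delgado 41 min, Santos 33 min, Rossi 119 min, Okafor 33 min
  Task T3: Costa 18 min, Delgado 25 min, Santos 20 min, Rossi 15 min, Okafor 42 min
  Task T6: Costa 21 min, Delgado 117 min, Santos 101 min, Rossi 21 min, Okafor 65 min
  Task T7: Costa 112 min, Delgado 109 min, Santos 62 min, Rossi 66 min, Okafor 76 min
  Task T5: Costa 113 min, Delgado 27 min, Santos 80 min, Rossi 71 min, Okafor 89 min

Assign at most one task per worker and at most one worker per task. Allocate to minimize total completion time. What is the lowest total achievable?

Optimal: Costa→Task T6 (21 min), Delgado→Task T5 (27 min), Santos→Task T7 (62 min), Rossi→Task T3 (15 min), Okafor→Task T2 (33 min) — total 21+27+62+15+33 = 158 min.
Min-entry greedy (repeatedly take the single cheapest remaining cell) gives 172 min, worse by 14.
Next-best assignment: Costa→Task T3, Delgado→Task T5, Santos→Task T7, Rossi→Task T6, Okafor→Task T2 = 161 min.
Swapping Santos↔Delgado (Santos→Task T5 80 min, Delgado→Task T7 109 min) adds 100.

Minimum total: 158 min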